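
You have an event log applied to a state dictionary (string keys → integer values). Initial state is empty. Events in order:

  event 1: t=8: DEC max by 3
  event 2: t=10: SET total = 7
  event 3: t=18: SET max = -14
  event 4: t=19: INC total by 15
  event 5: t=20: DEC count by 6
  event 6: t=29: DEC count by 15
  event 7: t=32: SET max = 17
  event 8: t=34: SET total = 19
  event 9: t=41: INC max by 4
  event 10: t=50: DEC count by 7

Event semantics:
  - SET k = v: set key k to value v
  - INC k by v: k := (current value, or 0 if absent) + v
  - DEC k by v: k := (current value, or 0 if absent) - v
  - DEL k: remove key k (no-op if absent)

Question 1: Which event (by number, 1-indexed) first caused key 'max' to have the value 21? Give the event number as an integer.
Looking for first event where max becomes 21:
  event 1: max = -3
  event 2: max = -3
  event 3: max = -14
  event 4: max = -14
  event 5: max = -14
  event 6: max = -14
  event 7: max = 17
  event 8: max = 17
  event 9: max 17 -> 21  <-- first match

Answer: 9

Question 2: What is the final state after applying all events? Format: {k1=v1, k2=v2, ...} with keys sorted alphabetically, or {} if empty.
Answer: {count=-28, max=21, total=19}

Derivation:
  after event 1 (t=8: DEC max by 3): {max=-3}
  after event 2 (t=10: SET total = 7): {max=-3, total=7}
  after event 3 (t=18: SET max = -14): {max=-14, total=7}
  after event 4 (t=19: INC total by 15): {max=-14, total=22}
  after event 5 (t=20: DEC count by 6): {count=-6, max=-14, total=22}
  after event 6 (t=29: DEC count by 15): {count=-21, max=-14, total=22}
  after event 7 (t=32: SET max = 17): {count=-21, max=17, total=22}
  after event 8 (t=34: SET total = 19): {count=-21, max=17, total=19}
  after event 9 (t=41: INC max by 4): {count=-21, max=21, total=19}
  after event 10 (t=50: DEC count by 7): {count=-28, max=21, total=19}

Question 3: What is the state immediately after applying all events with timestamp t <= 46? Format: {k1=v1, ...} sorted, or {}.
Answer: {count=-21, max=21, total=19}

Derivation:
Apply events with t <= 46 (9 events):
  after event 1 (t=8: DEC max by 3): {max=-3}
  after event 2 (t=10: SET total = 7): {max=-3, total=7}
  after event 3 (t=18: SET max = -14): {max=-14, total=7}
  after event 4 (t=19: INC total by 15): {max=-14, total=22}
  after event 5 (t=20: DEC count by 6): {count=-6, max=-14, total=22}
  after event 6 (t=29: DEC count by 15): {count=-21, max=-14, total=22}
  after event 7 (t=32: SET max = 17): {count=-21, max=17, total=22}
  after event 8 (t=34: SET total = 19): {count=-21, max=17, total=19}
  after event 9 (t=41: INC max by 4): {count=-21, max=21, total=19}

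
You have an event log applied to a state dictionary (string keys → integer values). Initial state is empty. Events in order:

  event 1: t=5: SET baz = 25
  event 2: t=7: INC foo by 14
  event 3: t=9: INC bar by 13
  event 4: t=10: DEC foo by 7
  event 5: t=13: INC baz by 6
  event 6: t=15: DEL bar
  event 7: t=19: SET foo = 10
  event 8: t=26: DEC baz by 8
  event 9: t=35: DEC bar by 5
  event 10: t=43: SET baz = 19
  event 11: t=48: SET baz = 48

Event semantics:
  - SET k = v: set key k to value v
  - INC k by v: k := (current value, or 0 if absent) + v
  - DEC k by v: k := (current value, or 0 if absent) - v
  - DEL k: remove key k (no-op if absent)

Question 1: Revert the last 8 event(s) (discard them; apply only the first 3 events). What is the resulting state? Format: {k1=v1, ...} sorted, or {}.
Keep first 3 events (discard last 8):
  after event 1 (t=5: SET baz = 25): {baz=25}
  after event 2 (t=7: INC foo by 14): {baz=25, foo=14}
  after event 3 (t=9: INC bar by 13): {bar=13, baz=25, foo=14}

Answer: {bar=13, baz=25, foo=14}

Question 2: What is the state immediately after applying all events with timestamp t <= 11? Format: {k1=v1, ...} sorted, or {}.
Answer: {bar=13, baz=25, foo=7}

Derivation:
Apply events with t <= 11 (4 events):
  after event 1 (t=5: SET baz = 25): {baz=25}
  after event 2 (t=7: INC foo by 14): {baz=25, foo=14}
  after event 3 (t=9: INC bar by 13): {bar=13, baz=25, foo=14}
  after event 4 (t=10: DEC foo by 7): {bar=13, baz=25, foo=7}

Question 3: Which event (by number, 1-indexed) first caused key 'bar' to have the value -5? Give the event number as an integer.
Looking for first event where bar becomes -5:
  event 3: bar = 13
  event 4: bar = 13
  event 5: bar = 13
  event 6: bar = (absent)
  event 9: bar (absent) -> -5  <-- first match

Answer: 9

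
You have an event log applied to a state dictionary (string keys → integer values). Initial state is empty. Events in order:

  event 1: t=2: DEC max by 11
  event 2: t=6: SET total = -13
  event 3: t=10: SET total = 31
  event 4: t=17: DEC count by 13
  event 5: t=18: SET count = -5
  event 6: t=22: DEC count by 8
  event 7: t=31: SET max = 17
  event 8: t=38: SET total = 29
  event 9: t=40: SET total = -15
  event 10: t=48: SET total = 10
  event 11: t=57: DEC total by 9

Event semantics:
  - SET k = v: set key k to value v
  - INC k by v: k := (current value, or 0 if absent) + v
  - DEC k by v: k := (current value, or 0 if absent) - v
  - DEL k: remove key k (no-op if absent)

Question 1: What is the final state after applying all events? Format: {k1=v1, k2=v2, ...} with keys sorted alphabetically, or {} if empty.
Answer: {count=-13, max=17, total=1}

Derivation:
  after event 1 (t=2: DEC max by 11): {max=-11}
  after event 2 (t=6: SET total = -13): {max=-11, total=-13}
  after event 3 (t=10: SET total = 31): {max=-11, total=31}
  after event 4 (t=17: DEC count by 13): {count=-13, max=-11, total=31}
  after event 5 (t=18: SET count = -5): {count=-5, max=-11, total=31}
  after event 6 (t=22: DEC count by 8): {count=-13, max=-11, total=31}
  after event 7 (t=31: SET max = 17): {count=-13, max=17, total=31}
  after event 8 (t=38: SET total = 29): {count=-13, max=17, total=29}
  after event 9 (t=40: SET total = -15): {count=-13, max=17, total=-15}
  after event 10 (t=48: SET total = 10): {count=-13, max=17, total=10}
  after event 11 (t=57: DEC total by 9): {count=-13, max=17, total=1}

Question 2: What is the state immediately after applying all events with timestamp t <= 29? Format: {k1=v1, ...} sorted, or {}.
Answer: {count=-13, max=-11, total=31}

Derivation:
Apply events with t <= 29 (6 events):
  after event 1 (t=2: DEC max by 11): {max=-11}
  after event 2 (t=6: SET total = -13): {max=-11, total=-13}
  after event 3 (t=10: SET total = 31): {max=-11, total=31}
  after event 4 (t=17: DEC count by 13): {count=-13, max=-11, total=31}
  after event 5 (t=18: SET count = -5): {count=-5, max=-11, total=31}
  after event 6 (t=22: DEC count by 8): {count=-13, max=-11, total=31}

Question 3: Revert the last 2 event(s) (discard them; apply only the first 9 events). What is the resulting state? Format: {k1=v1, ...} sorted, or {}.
Keep first 9 events (discard last 2):
  after event 1 (t=2: DEC max by 11): {max=-11}
  after event 2 (t=6: SET total = -13): {max=-11, total=-13}
  after event 3 (t=10: SET total = 31): {max=-11, total=31}
  after event 4 (t=17: DEC count by 13): {count=-13, max=-11, total=31}
  after event 5 (t=18: SET count = -5): {count=-5, max=-11, total=31}
  after event 6 (t=22: DEC count by 8): {count=-13, max=-11, total=31}
  after event 7 (t=31: SET max = 17): {count=-13, max=17, total=31}
  after event 8 (t=38: SET total = 29): {count=-13, max=17, total=29}
  after event 9 (t=40: SET total = -15): {count=-13, max=17, total=-15}

Answer: {count=-13, max=17, total=-15}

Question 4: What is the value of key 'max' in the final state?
Track key 'max' through all 11 events:
  event 1 (t=2: DEC max by 11): max (absent) -> -11
  event 2 (t=6: SET total = -13): max unchanged
  event 3 (t=10: SET total = 31): max unchanged
  event 4 (t=17: DEC count by 13): max unchanged
  event 5 (t=18: SET count = -5): max unchanged
  event 6 (t=22: DEC count by 8): max unchanged
  event 7 (t=31: SET max = 17): max -11 -> 17
  event 8 (t=38: SET total = 29): max unchanged
  event 9 (t=40: SET total = -15): max unchanged
  event 10 (t=48: SET total = 10): max unchanged
  event 11 (t=57: DEC total by 9): max unchanged
Final: max = 17

Answer: 17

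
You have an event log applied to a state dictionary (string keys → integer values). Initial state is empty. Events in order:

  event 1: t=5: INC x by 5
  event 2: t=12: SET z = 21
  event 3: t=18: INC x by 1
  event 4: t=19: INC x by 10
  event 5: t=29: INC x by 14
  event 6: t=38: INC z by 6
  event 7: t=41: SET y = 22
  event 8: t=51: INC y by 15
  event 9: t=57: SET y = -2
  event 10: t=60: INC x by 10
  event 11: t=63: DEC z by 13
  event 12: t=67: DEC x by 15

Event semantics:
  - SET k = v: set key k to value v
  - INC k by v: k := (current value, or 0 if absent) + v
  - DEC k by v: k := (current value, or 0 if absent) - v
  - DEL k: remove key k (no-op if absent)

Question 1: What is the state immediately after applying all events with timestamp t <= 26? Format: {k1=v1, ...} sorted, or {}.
Answer: {x=16, z=21}

Derivation:
Apply events with t <= 26 (4 events):
  after event 1 (t=5: INC x by 5): {x=5}
  after event 2 (t=12: SET z = 21): {x=5, z=21}
  after event 3 (t=18: INC x by 1): {x=6, z=21}
  after event 4 (t=19: INC x by 10): {x=16, z=21}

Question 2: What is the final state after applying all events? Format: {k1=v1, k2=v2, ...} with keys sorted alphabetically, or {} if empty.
Answer: {x=25, y=-2, z=14}

Derivation:
  after event 1 (t=5: INC x by 5): {x=5}
  after event 2 (t=12: SET z = 21): {x=5, z=21}
  after event 3 (t=18: INC x by 1): {x=6, z=21}
  after event 4 (t=19: INC x by 10): {x=16, z=21}
  after event 5 (t=29: INC x by 14): {x=30, z=21}
  after event 6 (t=38: INC z by 6): {x=30, z=27}
  after event 7 (t=41: SET y = 22): {x=30, y=22, z=27}
  after event 8 (t=51: INC y by 15): {x=30, y=37, z=27}
  after event 9 (t=57: SET y = -2): {x=30, y=-2, z=27}
  after event 10 (t=60: INC x by 10): {x=40, y=-2, z=27}
  after event 11 (t=63: DEC z by 13): {x=40, y=-2, z=14}
  after event 12 (t=67: DEC x by 15): {x=25, y=-2, z=14}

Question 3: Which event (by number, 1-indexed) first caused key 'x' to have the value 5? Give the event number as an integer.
Looking for first event where x becomes 5:
  event 1: x (absent) -> 5  <-- first match

Answer: 1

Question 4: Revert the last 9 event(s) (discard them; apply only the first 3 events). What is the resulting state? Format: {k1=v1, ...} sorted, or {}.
Keep first 3 events (discard last 9):
  after event 1 (t=5: INC x by 5): {x=5}
  after event 2 (t=12: SET z = 21): {x=5, z=21}
  after event 3 (t=18: INC x by 1): {x=6, z=21}

Answer: {x=6, z=21}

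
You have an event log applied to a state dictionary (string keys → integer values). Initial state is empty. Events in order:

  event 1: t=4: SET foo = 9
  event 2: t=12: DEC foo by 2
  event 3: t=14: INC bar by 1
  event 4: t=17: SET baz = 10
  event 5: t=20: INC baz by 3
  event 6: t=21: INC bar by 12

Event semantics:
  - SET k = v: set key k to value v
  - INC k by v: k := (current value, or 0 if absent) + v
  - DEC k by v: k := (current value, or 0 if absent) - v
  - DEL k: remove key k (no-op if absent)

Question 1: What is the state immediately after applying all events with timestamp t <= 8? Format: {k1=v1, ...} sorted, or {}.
Apply events with t <= 8 (1 events):
  after event 1 (t=4: SET foo = 9): {foo=9}

Answer: {foo=9}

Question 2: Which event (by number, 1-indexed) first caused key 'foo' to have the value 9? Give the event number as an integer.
Looking for first event where foo becomes 9:
  event 1: foo (absent) -> 9  <-- first match

Answer: 1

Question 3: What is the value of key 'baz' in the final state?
Track key 'baz' through all 6 events:
  event 1 (t=4: SET foo = 9): baz unchanged
  event 2 (t=12: DEC foo by 2): baz unchanged
  event 3 (t=14: INC bar by 1): baz unchanged
  event 4 (t=17: SET baz = 10): baz (absent) -> 10
  event 5 (t=20: INC baz by 3): baz 10 -> 13
  event 6 (t=21: INC bar by 12): baz unchanged
Final: baz = 13

Answer: 13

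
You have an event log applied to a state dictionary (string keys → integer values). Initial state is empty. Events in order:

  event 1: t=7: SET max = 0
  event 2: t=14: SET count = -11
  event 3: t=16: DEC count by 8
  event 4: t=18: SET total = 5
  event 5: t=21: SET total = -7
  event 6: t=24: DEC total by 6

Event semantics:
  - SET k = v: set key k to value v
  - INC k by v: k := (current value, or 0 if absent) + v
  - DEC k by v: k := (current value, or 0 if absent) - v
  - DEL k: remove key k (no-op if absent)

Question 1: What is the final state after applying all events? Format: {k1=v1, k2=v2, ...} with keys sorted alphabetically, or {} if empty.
  after event 1 (t=7: SET max = 0): {max=0}
  after event 2 (t=14: SET count = -11): {count=-11, max=0}
  after event 3 (t=16: DEC count by 8): {count=-19, max=0}
  after event 4 (t=18: SET total = 5): {count=-19, max=0, total=5}
  after event 5 (t=21: SET total = -7): {count=-19, max=0, total=-7}
  after event 6 (t=24: DEC total by 6): {count=-19, max=0, total=-13}

Answer: {count=-19, max=0, total=-13}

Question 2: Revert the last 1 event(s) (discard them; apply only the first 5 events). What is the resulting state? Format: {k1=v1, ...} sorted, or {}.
Keep first 5 events (discard last 1):
  after event 1 (t=7: SET max = 0): {max=0}
  after event 2 (t=14: SET count = -11): {count=-11, max=0}
  after event 3 (t=16: DEC count by 8): {count=-19, max=0}
  after event 4 (t=18: SET total = 5): {count=-19, max=0, total=5}
  after event 5 (t=21: SET total = -7): {count=-19, max=0, total=-7}

Answer: {count=-19, max=0, total=-7}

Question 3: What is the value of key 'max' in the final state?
Track key 'max' through all 6 events:
  event 1 (t=7: SET max = 0): max (absent) -> 0
  event 2 (t=14: SET count = -11): max unchanged
  event 3 (t=16: DEC count by 8): max unchanged
  event 4 (t=18: SET total = 5): max unchanged
  event 5 (t=21: SET total = -7): max unchanged
  event 6 (t=24: DEC total by 6): max unchanged
Final: max = 0

Answer: 0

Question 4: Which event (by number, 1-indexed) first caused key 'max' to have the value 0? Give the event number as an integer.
Answer: 1

Derivation:
Looking for first event where max becomes 0:
  event 1: max (absent) -> 0  <-- first match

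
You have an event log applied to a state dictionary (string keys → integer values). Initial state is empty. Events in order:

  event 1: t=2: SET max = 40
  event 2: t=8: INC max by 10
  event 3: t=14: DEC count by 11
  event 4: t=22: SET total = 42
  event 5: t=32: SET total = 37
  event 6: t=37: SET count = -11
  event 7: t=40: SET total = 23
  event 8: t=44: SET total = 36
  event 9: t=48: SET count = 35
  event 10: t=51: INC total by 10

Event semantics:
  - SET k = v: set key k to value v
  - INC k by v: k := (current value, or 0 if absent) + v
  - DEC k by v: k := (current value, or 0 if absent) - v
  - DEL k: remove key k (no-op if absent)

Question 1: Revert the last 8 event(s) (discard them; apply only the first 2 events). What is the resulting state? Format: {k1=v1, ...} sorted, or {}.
Answer: {max=50}

Derivation:
Keep first 2 events (discard last 8):
  after event 1 (t=2: SET max = 40): {max=40}
  after event 2 (t=8: INC max by 10): {max=50}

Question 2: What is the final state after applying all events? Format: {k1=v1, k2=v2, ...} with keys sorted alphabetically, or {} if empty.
  after event 1 (t=2: SET max = 40): {max=40}
  after event 2 (t=8: INC max by 10): {max=50}
  after event 3 (t=14: DEC count by 11): {count=-11, max=50}
  after event 4 (t=22: SET total = 42): {count=-11, max=50, total=42}
  after event 5 (t=32: SET total = 37): {count=-11, max=50, total=37}
  after event 6 (t=37: SET count = -11): {count=-11, max=50, total=37}
  after event 7 (t=40: SET total = 23): {count=-11, max=50, total=23}
  after event 8 (t=44: SET total = 36): {count=-11, max=50, total=36}
  after event 9 (t=48: SET count = 35): {count=35, max=50, total=36}
  after event 10 (t=51: INC total by 10): {count=35, max=50, total=46}

Answer: {count=35, max=50, total=46}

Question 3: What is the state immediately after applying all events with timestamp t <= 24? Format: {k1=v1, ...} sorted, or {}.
Answer: {count=-11, max=50, total=42}

Derivation:
Apply events with t <= 24 (4 events):
  after event 1 (t=2: SET max = 40): {max=40}
  after event 2 (t=8: INC max by 10): {max=50}
  after event 3 (t=14: DEC count by 11): {count=-11, max=50}
  after event 4 (t=22: SET total = 42): {count=-11, max=50, total=42}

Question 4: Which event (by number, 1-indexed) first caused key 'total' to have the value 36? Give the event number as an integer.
Answer: 8

Derivation:
Looking for first event where total becomes 36:
  event 4: total = 42
  event 5: total = 37
  event 6: total = 37
  event 7: total = 23
  event 8: total 23 -> 36  <-- first match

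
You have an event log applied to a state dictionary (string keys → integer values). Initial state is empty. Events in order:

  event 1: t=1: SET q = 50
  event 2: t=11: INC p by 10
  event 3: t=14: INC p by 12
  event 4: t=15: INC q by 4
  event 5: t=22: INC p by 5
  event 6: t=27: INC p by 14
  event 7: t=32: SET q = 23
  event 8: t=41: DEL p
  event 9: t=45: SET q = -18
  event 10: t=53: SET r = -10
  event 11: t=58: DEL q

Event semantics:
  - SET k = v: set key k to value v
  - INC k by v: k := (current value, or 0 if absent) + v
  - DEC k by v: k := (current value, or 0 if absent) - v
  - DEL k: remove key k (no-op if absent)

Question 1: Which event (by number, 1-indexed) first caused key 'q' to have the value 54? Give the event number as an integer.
Looking for first event where q becomes 54:
  event 1: q = 50
  event 2: q = 50
  event 3: q = 50
  event 4: q 50 -> 54  <-- first match

Answer: 4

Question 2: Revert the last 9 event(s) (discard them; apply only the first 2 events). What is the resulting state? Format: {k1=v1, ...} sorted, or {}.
Keep first 2 events (discard last 9):
  after event 1 (t=1: SET q = 50): {q=50}
  after event 2 (t=11: INC p by 10): {p=10, q=50}

Answer: {p=10, q=50}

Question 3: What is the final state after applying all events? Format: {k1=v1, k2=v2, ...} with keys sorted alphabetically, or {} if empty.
Answer: {r=-10}

Derivation:
  after event 1 (t=1: SET q = 50): {q=50}
  after event 2 (t=11: INC p by 10): {p=10, q=50}
  after event 3 (t=14: INC p by 12): {p=22, q=50}
  after event 4 (t=15: INC q by 4): {p=22, q=54}
  after event 5 (t=22: INC p by 5): {p=27, q=54}
  after event 6 (t=27: INC p by 14): {p=41, q=54}
  after event 7 (t=32: SET q = 23): {p=41, q=23}
  after event 8 (t=41: DEL p): {q=23}
  after event 9 (t=45: SET q = -18): {q=-18}
  after event 10 (t=53: SET r = -10): {q=-18, r=-10}
  after event 11 (t=58: DEL q): {r=-10}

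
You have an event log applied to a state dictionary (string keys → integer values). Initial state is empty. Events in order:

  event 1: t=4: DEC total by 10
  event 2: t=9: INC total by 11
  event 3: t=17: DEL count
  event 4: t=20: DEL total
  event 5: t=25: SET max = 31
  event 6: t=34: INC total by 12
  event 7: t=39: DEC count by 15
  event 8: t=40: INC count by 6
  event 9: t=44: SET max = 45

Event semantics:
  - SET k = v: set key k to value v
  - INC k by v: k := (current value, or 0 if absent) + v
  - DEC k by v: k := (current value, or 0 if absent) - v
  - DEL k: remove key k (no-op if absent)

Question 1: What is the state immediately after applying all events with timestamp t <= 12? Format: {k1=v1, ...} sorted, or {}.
Apply events with t <= 12 (2 events):
  after event 1 (t=4: DEC total by 10): {total=-10}
  after event 2 (t=9: INC total by 11): {total=1}

Answer: {total=1}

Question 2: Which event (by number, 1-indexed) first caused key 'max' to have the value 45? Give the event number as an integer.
Looking for first event where max becomes 45:
  event 5: max = 31
  event 6: max = 31
  event 7: max = 31
  event 8: max = 31
  event 9: max 31 -> 45  <-- first match

Answer: 9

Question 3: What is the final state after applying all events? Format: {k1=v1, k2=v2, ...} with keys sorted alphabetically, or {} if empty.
  after event 1 (t=4: DEC total by 10): {total=-10}
  after event 2 (t=9: INC total by 11): {total=1}
  after event 3 (t=17: DEL count): {total=1}
  after event 4 (t=20: DEL total): {}
  after event 5 (t=25: SET max = 31): {max=31}
  after event 6 (t=34: INC total by 12): {max=31, total=12}
  after event 7 (t=39: DEC count by 15): {count=-15, max=31, total=12}
  after event 8 (t=40: INC count by 6): {count=-9, max=31, total=12}
  after event 9 (t=44: SET max = 45): {count=-9, max=45, total=12}

Answer: {count=-9, max=45, total=12}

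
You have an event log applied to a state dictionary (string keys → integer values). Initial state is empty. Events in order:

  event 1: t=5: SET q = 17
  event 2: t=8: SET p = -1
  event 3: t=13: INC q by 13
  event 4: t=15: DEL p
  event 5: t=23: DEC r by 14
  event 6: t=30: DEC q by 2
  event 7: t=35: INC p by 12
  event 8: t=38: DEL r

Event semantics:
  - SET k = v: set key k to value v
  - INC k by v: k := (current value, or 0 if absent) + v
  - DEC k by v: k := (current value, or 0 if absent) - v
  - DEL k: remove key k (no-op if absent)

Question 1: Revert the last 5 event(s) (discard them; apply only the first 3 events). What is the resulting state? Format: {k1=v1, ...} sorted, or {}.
Answer: {p=-1, q=30}

Derivation:
Keep first 3 events (discard last 5):
  after event 1 (t=5: SET q = 17): {q=17}
  after event 2 (t=8: SET p = -1): {p=-1, q=17}
  after event 3 (t=13: INC q by 13): {p=-1, q=30}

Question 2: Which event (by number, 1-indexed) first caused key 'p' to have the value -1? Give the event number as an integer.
Looking for first event where p becomes -1:
  event 2: p (absent) -> -1  <-- first match

Answer: 2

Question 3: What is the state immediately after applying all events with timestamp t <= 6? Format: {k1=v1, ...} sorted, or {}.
Answer: {q=17}

Derivation:
Apply events with t <= 6 (1 events):
  after event 1 (t=5: SET q = 17): {q=17}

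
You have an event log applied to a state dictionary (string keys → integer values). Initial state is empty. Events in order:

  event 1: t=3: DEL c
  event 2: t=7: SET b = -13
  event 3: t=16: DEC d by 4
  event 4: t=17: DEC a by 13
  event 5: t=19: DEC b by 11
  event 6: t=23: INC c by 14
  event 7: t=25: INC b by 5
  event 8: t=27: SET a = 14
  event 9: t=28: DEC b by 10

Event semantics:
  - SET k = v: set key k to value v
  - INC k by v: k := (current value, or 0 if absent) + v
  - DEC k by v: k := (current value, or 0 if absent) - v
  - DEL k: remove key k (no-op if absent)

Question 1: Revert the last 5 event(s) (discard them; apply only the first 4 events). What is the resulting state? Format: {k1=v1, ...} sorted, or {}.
Answer: {a=-13, b=-13, d=-4}

Derivation:
Keep first 4 events (discard last 5):
  after event 1 (t=3: DEL c): {}
  after event 2 (t=7: SET b = -13): {b=-13}
  after event 3 (t=16: DEC d by 4): {b=-13, d=-4}
  after event 4 (t=17: DEC a by 13): {a=-13, b=-13, d=-4}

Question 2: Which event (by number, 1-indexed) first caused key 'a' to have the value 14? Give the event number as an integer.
Looking for first event where a becomes 14:
  event 4: a = -13
  event 5: a = -13
  event 6: a = -13
  event 7: a = -13
  event 8: a -13 -> 14  <-- first match

Answer: 8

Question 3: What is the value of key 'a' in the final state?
Answer: 14

Derivation:
Track key 'a' through all 9 events:
  event 1 (t=3: DEL c): a unchanged
  event 2 (t=7: SET b = -13): a unchanged
  event 3 (t=16: DEC d by 4): a unchanged
  event 4 (t=17: DEC a by 13): a (absent) -> -13
  event 5 (t=19: DEC b by 11): a unchanged
  event 6 (t=23: INC c by 14): a unchanged
  event 7 (t=25: INC b by 5): a unchanged
  event 8 (t=27: SET a = 14): a -13 -> 14
  event 9 (t=28: DEC b by 10): a unchanged
Final: a = 14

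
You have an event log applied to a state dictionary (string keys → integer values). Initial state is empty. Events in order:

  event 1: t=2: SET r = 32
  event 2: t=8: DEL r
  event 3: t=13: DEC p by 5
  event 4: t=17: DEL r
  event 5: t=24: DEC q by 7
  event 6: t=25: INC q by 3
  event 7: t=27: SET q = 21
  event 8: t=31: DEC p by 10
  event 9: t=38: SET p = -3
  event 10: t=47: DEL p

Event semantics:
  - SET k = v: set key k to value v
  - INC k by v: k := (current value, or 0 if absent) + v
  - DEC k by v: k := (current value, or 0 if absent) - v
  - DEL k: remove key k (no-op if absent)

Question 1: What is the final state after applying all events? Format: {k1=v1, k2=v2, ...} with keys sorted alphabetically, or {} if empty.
  after event 1 (t=2: SET r = 32): {r=32}
  after event 2 (t=8: DEL r): {}
  after event 3 (t=13: DEC p by 5): {p=-5}
  after event 4 (t=17: DEL r): {p=-5}
  after event 5 (t=24: DEC q by 7): {p=-5, q=-7}
  after event 6 (t=25: INC q by 3): {p=-5, q=-4}
  after event 7 (t=27: SET q = 21): {p=-5, q=21}
  after event 8 (t=31: DEC p by 10): {p=-15, q=21}
  after event 9 (t=38: SET p = -3): {p=-3, q=21}
  after event 10 (t=47: DEL p): {q=21}

Answer: {q=21}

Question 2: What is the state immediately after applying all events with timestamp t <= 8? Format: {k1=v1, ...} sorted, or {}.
Apply events with t <= 8 (2 events):
  after event 1 (t=2: SET r = 32): {r=32}
  after event 2 (t=8: DEL r): {}

Answer: {}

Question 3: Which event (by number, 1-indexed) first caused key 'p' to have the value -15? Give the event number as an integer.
Looking for first event where p becomes -15:
  event 3: p = -5
  event 4: p = -5
  event 5: p = -5
  event 6: p = -5
  event 7: p = -5
  event 8: p -5 -> -15  <-- first match

Answer: 8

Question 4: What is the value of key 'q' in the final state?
Track key 'q' through all 10 events:
  event 1 (t=2: SET r = 32): q unchanged
  event 2 (t=8: DEL r): q unchanged
  event 3 (t=13: DEC p by 5): q unchanged
  event 4 (t=17: DEL r): q unchanged
  event 5 (t=24: DEC q by 7): q (absent) -> -7
  event 6 (t=25: INC q by 3): q -7 -> -4
  event 7 (t=27: SET q = 21): q -4 -> 21
  event 8 (t=31: DEC p by 10): q unchanged
  event 9 (t=38: SET p = -3): q unchanged
  event 10 (t=47: DEL p): q unchanged
Final: q = 21

Answer: 21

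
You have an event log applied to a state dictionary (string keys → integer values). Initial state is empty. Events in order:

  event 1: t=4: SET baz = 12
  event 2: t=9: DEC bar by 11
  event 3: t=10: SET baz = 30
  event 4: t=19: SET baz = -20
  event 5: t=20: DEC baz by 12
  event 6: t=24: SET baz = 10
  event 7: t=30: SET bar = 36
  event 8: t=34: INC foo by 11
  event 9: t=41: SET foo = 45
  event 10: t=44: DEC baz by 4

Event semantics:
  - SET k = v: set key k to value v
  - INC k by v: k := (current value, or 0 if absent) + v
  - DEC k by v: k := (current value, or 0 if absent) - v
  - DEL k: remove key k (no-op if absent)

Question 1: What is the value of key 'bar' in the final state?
Track key 'bar' through all 10 events:
  event 1 (t=4: SET baz = 12): bar unchanged
  event 2 (t=9: DEC bar by 11): bar (absent) -> -11
  event 3 (t=10: SET baz = 30): bar unchanged
  event 4 (t=19: SET baz = -20): bar unchanged
  event 5 (t=20: DEC baz by 12): bar unchanged
  event 6 (t=24: SET baz = 10): bar unchanged
  event 7 (t=30: SET bar = 36): bar -11 -> 36
  event 8 (t=34: INC foo by 11): bar unchanged
  event 9 (t=41: SET foo = 45): bar unchanged
  event 10 (t=44: DEC baz by 4): bar unchanged
Final: bar = 36

Answer: 36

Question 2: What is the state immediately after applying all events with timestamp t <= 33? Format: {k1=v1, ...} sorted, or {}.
Apply events with t <= 33 (7 events):
  after event 1 (t=4: SET baz = 12): {baz=12}
  after event 2 (t=9: DEC bar by 11): {bar=-11, baz=12}
  after event 3 (t=10: SET baz = 30): {bar=-11, baz=30}
  after event 4 (t=19: SET baz = -20): {bar=-11, baz=-20}
  after event 5 (t=20: DEC baz by 12): {bar=-11, baz=-32}
  after event 6 (t=24: SET baz = 10): {bar=-11, baz=10}
  after event 7 (t=30: SET bar = 36): {bar=36, baz=10}

Answer: {bar=36, baz=10}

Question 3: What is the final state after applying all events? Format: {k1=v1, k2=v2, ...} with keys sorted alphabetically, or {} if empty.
Answer: {bar=36, baz=6, foo=45}

Derivation:
  after event 1 (t=4: SET baz = 12): {baz=12}
  after event 2 (t=9: DEC bar by 11): {bar=-11, baz=12}
  after event 3 (t=10: SET baz = 30): {bar=-11, baz=30}
  after event 4 (t=19: SET baz = -20): {bar=-11, baz=-20}
  after event 5 (t=20: DEC baz by 12): {bar=-11, baz=-32}
  after event 6 (t=24: SET baz = 10): {bar=-11, baz=10}
  after event 7 (t=30: SET bar = 36): {bar=36, baz=10}
  after event 8 (t=34: INC foo by 11): {bar=36, baz=10, foo=11}
  after event 9 (t=41: SET foo = 45): {bar=36, baz=10, foo=45}
  after event 10 (t=44: DEC baz by 4): {bar=36, baz=6, foo=45}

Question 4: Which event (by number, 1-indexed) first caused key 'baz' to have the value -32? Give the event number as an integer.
Answer: 5

Derivation:
Looking for first event where baz becomes -32:
  event 1: baz = 12
  event 2: baz = 12
  event 3: baz = 30
  event 4: baz = -20
  event 5: baz -20 -> -32  <-- first match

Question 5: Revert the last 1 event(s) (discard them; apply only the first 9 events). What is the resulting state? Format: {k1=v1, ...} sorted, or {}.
Answer: {bar=36, baz=10, foo=45}

Derivation:
Keep first 9 events (discard last 1):
  after event 1 (t=4: SET baz = 12): {baz=12}
  after event 2 (t=9: DEC bar by 11): {bar=-11, baz=12}
  after event 3 (t=10: SET baz = 30): {bar=-11, baz=30}
  after event 4 (t=19: SET baz = -20): {bar=-11, baz=-20}
  after event 5 (t=20: DEC baz by 12): {bar=-11, baz=-32}
  after event 6 (t=24: SET baz = 10): {bar=-11, baz=10}
  after event 7 (t=30: SET bar = 36): {bar=36, baz=10}
  after event 8 (t=34: INC foo by 11): {bar=36, baz=10, foo=11}
  after event 9 (t=41: SET foo = 45): {bar=36, baz=10, foo=45}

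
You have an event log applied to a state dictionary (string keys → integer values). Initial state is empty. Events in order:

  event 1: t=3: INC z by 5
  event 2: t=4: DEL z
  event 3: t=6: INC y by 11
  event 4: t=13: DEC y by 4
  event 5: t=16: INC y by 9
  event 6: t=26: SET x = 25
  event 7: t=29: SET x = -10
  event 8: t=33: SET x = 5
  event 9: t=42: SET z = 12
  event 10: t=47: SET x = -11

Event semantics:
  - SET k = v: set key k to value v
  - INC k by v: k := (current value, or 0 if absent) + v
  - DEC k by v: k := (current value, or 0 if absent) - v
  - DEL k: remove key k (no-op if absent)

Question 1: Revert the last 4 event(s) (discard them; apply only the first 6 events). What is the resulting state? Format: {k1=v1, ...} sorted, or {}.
Answer: {x=25, y=16}

Derivation:
Keep first 6 events (discard last 4):
  after event 1 (t=3: INC z by 5): {z=5}
  after event 2 (t=4: DEL z): {}
  after event 3 (t=6: INC y by 11): {y=11}
  after event 4 (t=13: DEC y by 4): {y=7}
  after event 5 (t=16: INC y by 9): {y=16}
  after event 6 (t=26: SET x = 25): {x=25, y=16}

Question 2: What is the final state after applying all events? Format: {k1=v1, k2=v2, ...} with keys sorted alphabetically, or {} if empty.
  after event 1 (t=3: INC z by 5): {z=5}
  after event 2 (t=4: DEL z): {}
  after event 3 (t=6: INC y by 11): {y=11}
  after event 4 (t=13: DEC y by 4): {y=7}
  after event 5 (t=16: INC y by 9): {y=16}
  after event 6 (t=26: SET x = 25): {x=25, y=16}
  after event 7 (t=29: SET x = -10): {x=-10, y=16}
  after event 8 (t=33: SET x = 5): {x=5, y=16}
  after event 9 (t=42: SET z = 12): {x=5, y=16, z=12}
  after event 10 (t=47: SET x = -11): {x=-11, y=16, z=12}

Answer: {x=-11, y=16, z=12}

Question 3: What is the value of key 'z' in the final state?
Track key 'z' through all 10 events:
  event 1 (t=3: INC z by 5): z (absent) -> 5
  event 2 (t=4: DEL z): z 5 -> (absent)
  event 3 (t=6: INC y by 11): z unchanged
  event 4 (t=13: DEC y by 4): z unchanged
  event 5 (t=16: INC y by 9): z unchanged
  event 6 (t=26: SET x = 25): z unchanged
  event 7 (t=29: SET x = -10): z unchanged
  event 8 (t=33: SET x = 5): z unchanged
  event 9 (t=42: SET z = 12): z (absent) -> 12
  event 10 (t=47: SET x = -11): z unchanged
Final: z = 12

Answer: 12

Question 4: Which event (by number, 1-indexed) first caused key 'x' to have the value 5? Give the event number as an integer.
Looking for first event where x becomes 5:
  event 6: x = 25
  event 7: x = -10
  event 8: x -10 -> 5  <-- first match

Answer: 8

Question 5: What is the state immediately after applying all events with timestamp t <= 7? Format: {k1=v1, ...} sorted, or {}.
Answer: {y=11}

Derivation:
Apply events with t <= 7 (3 events):
  after event 1 (t=3: INC z by 5): {z=5}
  after event 2 (t=4: DEL z): {}
  after event 3 (t=6: INC y by 11): {y=11}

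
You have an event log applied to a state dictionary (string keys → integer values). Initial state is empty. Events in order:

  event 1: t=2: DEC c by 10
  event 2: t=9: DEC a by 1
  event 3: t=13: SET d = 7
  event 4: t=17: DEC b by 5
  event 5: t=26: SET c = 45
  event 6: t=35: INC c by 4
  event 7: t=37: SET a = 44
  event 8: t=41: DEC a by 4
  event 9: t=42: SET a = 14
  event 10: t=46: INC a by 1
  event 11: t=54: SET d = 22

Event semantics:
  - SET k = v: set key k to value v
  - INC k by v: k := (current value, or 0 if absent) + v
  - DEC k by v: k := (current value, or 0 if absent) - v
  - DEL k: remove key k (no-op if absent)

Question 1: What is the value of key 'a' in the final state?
Track key 'a' through all 11 events:
  event 1 (t=2: DEC c by 10): a unchanged
  event 2 (t=9: DEC a by 1): a (absent) -> -1
  event 3 (t=13: SET d = 7): a unchanged
  event 4 (t=17: DEC b by 5): a unchanged
  event 5 (t=26: SET c = 45): a unchanged
  event 6 (t=35: INC c by 4): a unchanged
  event 7 (t=37: SET a = 44): a -1 -> 44
  event 8 (t=41: DEC a by 4): a 44 -> 40
  event 9 (t=42: SET a = 14): a 40 -> 14
  event 10 (t=46: INC a by 1): a 14 -> 15
  event 11 (t=54: SET d = 22): a unchanged
Final: a = 15

Answer: 15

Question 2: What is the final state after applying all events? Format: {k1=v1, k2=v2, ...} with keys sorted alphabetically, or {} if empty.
Answer: {a=15, b=-5, c=49, d=22}

Derivation:
  after event 1 (t=2: DEC c by 10): {c=-10}
  after event 2 (t=9: DEC a by 1): {a=-1, c=-10}
  after event 3 (t=13: SET d = 7): {a=-1, c=-10, d=7}
  after event 4 (t=17: DEC b by 5): {a=-1, b=-5, c=-10, d=7}
  after event 5 (t=26: SET c = 45): {a=-1, b=-5, c=45, d=7}
  after event 6 (t=35: INC c by 4): {a=-1, b=-5, c=49, d=7}
  after event 7 (t=37: SET a = 44): {a=44, b=-5, c=49, d=7}
  after event 8 (t=41: DEC a by 4): {a=40, b=-5, c=49, d=7}
  after event 9 (t=42: SET a = 14): {a=14, b=-5, c=49, d=7}
  after event 10 (t=46: INC a by 1): {a=15, b=-5, c=49, d=7}
  after event 11 (t=54: SET d = 22): {a=15, b=-5, c=49, d=22}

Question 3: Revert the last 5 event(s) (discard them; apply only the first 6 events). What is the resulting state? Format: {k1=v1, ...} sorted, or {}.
Answer: {a=-1, b=-5, c=49, d=7}

Derivation:
Keep first 6 events (discard last 5):
  after event 1 (t=2: DEC c by 10): {c=-10}
  after event 2 (t=9: DEC a by 1): {a=-1, c=-10}
  after event 3 (t=13: SET d = 7): {a=-1, c=-10, d=7}
  after event 4 (t=17: DEC b by 5): {a=-1, b=-5, c=-10, d=7}
  after event 5 (t=26: SET c = 45): {a=-1, b=-5, c=45, d=7}
  after event 6 (t=35: INC c by 4): {a=-1, b=-5, c=49, d=7}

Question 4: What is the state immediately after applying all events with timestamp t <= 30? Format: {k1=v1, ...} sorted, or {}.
Answer: {a=-1, b=-5, c=45, d=7}

Derivation:
Apply events with t <= 30 (5 events):
  after event 1 (t=2: DEC c by 10): {c=-10}
  after event 2 (t=9: DEC a by 1): {a=-1, c=-10}
  after event 3 (t=13: SET d = 7): {a=-1, c=-10, d=7}
  after event 4 (t=17: DEC b by 5): {a=-1, b=-5, c=-10, d=7}
  after event 5 (t=26: SET c = 45): {a=-1, b=-5, c=45, d=7}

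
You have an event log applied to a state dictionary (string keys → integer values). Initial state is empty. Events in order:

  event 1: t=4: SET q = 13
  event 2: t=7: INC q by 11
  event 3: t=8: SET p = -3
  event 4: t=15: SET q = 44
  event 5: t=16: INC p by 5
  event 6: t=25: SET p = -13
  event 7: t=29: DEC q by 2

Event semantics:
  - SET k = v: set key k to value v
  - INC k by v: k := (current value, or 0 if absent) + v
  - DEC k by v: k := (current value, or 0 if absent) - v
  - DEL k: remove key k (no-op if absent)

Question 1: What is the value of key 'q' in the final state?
Track key 'q' through all 7 events:
  event 1 (t=4: SET q = 13): q (absent) -> 13
  event 2 (t=7: INC q by 11): q 13 -> 24
  event 3 (t=8: SET p = -3): q unchanged
  event 4 (t=15: SET q = 44): q 24 -> 44
  event 5 (t=16: INC p by 5): q unchanged
  event 6 (t=25: SET p = -13): q unchanged
  event 7 (t=29: DEC q by 2): q 44 -> 42
Final: q = 42

Answer: 42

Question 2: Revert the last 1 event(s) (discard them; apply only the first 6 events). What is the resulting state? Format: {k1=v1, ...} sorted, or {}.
Keep first 6 events (discard last 1):
  after event 1 (t=4: SET q = 13): {q=13}
  after event 2 (t=7: INC q by 11): {q=24}
  after event 3 (t=8: SET p = -3): {p=-3, q=24}
  after event 4 (t=15: SET q = 44): {p=-3, q=44}
  after event 5 (t=16: INC p by 5): {p=2, q=44}
  after event 6 (t=25: SET p = -13): {p=-13, q=44}

Answer: {p=-13, q=44}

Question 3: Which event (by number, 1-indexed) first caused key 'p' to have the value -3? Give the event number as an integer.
Looking for first event where p becomes -3:
  event 3: p (absent) -> -3  <-- first match

Answer: 3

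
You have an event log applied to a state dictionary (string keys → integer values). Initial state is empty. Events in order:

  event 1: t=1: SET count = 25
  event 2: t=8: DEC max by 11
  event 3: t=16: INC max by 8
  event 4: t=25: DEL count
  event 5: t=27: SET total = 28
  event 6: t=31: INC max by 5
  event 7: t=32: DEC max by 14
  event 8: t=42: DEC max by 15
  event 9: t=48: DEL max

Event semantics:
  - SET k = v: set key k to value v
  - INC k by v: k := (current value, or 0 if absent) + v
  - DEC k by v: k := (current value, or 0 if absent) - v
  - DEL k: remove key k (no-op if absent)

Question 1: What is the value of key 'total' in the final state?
Answer: 28

Derivation:
Track key 'total' through all 9 events:
  event 1 (t=1: SET count = 25): total unchanged
  event 2 (t=8: DEC max by 11): total unchanged
  event 3 (t=16: INC max by 8): total unchanged
  event 4 (t=25: DEL count): total unchanged
  event 5 (t=27: SET total = 28): total (absent) -> 28
  event 6 (t=31: INC max by 5): total unchanged
  event 7 (t=32: DEC max by 14): total unchanged
  event 8 (t=42: DEC max by 15): total unchanged
  event 9 (t=48: DEL max): total unchanged
Final: total = 28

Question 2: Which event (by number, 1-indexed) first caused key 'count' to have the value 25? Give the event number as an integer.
Answer: 1

Derivation:
Looking for first event where count becomes 25:
  event 1: count (absent) -> 25  <-- first match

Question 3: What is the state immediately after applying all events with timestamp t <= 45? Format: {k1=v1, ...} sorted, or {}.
Answer: {max=-27, total=28}

Derivation:
Apply events with t <= 45 (8 events):
  after event 1 (t=1: SET count = 25): {count=25}
  after event 2 (t=8: DEC max by 11): {count=25, max=-11}
  after event 3 (t=16: INC max by 8): {count=25, max=-3}
  after event 4 (t=25: DEL count): {max=-3}
  after event 5 (t=27: SET total = 28): {max=-3, total=28}
  after event 6 (t=31: INC max by 5): {max=2, total=28}
  after event 7 (t=32: DEC max by 14): {max=-12, total=28}
  after event 8 (t=42: DEC max by 15): {max=-27, total=28}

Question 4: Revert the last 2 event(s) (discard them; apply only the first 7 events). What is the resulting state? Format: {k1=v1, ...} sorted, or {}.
Keep first 7 events (discard last 2):
  after event 1 (t=1: SET count = 25): {count=25}
  after event 2 (t=8: DEC max by 11): {count=25, max=-11}
  after event 3 (t=16: INC max by 8): {count=25, max=-3}
  after event 4 (t=25: DEL count): {max=-3}
  after event 5 (t=27: SET total = 28): {max=-3, total=28}
  after event 6 (t=31: INC max by 5): {max=2, total=28}
  after event 7 (t=32: DEC max by 14): {max=-12, total=28}

Answer: {max=-12, total=28}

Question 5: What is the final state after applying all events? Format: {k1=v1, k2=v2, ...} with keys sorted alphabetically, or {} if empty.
  after event 1 (t=1: SET count = 25): {count=25}
  after event 2 (t=8: DEC max by 11): {count=25, max=-11}
  after event 3 (t=16: INC max by 8): {count=25, max=-3}
  after event 4 (t=25: DEL count): {max=-3}
  after event 5 (t=27: SET total = 28): {max=-3, total=28}
  after event 6 (t=31: INC max by 5): {max=2, total=28}
  after event 7 (t=32: DEC max by 14): {max=-12, total=28}
  after event 8 (t=42: DEC max by 15): {max=-27, total=28}
  after event 9 (t=48: DEL max): {total=28}

Answer: {total=28}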